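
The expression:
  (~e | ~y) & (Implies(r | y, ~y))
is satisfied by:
  {y: False}


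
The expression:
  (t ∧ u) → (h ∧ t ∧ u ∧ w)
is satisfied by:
  {h: True, w: True, u: False, t: False}
  {h: True, w: False, u: False, t: False}
  {w: True, h: False, u: False, t: False}
  {h: False, w: False, u: False, t: False}
  {t: True, h: True, w: True, u: False}
  {t: True, h: True, w: False, u: False}
  {t: True, w: True, h: False, u: False}
  {t: True, w: False, h: False, u: False}
  {h: True, u: True, w: True, t: False}
  {h: True, u: True, w: False, t: False}
  {u: True, w: True, h: False, t: False}
  {u: True, h: False, w: False, t: False}
  {t: True, h: True, u: True, w: True}


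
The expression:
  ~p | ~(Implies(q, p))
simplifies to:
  ~p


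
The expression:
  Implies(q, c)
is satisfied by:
  {c: True, q: False}
  {q: False, c: False}
  {q: True, c: True}


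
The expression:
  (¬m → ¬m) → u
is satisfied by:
  {u: True}


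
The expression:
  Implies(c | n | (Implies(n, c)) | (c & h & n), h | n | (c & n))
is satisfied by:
  {n: True, h: True}
  {n: True, h: False}
  {h: True, n: False}


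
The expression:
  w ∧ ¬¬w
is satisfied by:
  {w: True}


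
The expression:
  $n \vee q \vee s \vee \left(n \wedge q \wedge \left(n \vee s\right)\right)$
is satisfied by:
  {n: True, q: True, s: True}
  {n: True, q: True, s: False}
  {n: True, s: True, q: False}
  {n: True, s: False, q: False}
  {q: True, s: True, n: False}
  {q: True, s: False, n: False}
  {s: True, q: False, n: False}


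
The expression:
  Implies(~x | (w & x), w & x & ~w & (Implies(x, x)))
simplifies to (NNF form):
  x & ~w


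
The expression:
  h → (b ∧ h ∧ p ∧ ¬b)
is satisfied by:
  {h: False}


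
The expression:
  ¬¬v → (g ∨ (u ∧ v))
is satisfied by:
  {u: True, g: True, v: False}
  {u: True, v: False, g: False}
  {g: True, v: False, u: False}
  {g: False, v: False, u: False}
  {u: True, g: True, v: True}
  {u: True, v: True, g: False}
  {g: True, v: True, u: False}


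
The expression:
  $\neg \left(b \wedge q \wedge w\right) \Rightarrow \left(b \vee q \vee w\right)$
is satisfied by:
  {b: True, q: True, w: True}
  {b: True, q: True, w: False}
  {b: True, w: True, q: False}
  {b: True, w: False, q: False}
  {q: True, w: True, b: False}
  {q: True, w: False, b: False}
  {w: True, q: False, b: False}


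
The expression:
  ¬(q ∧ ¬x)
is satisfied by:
  {x: True, q: False}
  {q: False, x: False}
  {q: True, x: True}


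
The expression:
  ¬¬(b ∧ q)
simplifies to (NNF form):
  b ∧ q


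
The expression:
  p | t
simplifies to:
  p | t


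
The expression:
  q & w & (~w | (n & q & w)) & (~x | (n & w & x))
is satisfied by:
  {w: True, q: True, n: True}


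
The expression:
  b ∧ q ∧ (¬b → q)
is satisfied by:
  {b: True, q: True}


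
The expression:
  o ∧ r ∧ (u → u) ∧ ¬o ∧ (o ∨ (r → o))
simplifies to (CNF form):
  False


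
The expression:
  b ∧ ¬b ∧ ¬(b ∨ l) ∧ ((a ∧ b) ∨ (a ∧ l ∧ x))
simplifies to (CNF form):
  False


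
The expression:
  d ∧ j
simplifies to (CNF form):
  d ∧ j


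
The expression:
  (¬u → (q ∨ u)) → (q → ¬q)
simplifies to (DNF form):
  ¬q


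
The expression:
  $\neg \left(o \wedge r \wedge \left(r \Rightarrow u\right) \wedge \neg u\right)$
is always true.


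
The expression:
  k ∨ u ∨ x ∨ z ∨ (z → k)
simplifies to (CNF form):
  True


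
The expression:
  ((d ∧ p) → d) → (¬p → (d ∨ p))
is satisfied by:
  {d: True, p: True}
  {d: True, p: False}
  {p: True, d: False}


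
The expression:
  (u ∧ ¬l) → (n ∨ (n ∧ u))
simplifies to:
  l ∨ n ∨ ¬u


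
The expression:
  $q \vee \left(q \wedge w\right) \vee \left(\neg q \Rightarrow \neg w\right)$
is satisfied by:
  {q: True, w: False}
  {w: False, q: False}
  {w: True, q: True}


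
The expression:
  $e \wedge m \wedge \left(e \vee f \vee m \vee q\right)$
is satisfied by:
  {m: True, e: True}


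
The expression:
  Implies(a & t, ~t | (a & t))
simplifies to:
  True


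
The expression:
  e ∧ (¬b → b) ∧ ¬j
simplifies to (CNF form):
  b ∧ e ∧ ¬j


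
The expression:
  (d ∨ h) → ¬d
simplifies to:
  ¬d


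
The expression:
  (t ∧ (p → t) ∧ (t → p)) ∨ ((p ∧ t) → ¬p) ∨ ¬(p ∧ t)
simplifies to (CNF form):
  True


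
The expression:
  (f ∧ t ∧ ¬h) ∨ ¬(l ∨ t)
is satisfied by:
  {f: True, h: False, t: False, l: False}
  {l: False, h: False, f: False, t: False}
  {f: True, h: True, l: False, t: False}
  {h: True, l: False, f: False, t: False}
  {t: True, f: True, l: False, h: False}
  {t: True, l: True, f: True, h: False}


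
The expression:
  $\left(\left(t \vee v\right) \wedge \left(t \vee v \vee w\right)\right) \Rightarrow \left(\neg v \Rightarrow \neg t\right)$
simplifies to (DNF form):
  $v \vee \neg t$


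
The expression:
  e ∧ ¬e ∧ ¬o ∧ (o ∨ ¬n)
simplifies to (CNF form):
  False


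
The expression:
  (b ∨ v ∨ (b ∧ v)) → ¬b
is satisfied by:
  {b: False}


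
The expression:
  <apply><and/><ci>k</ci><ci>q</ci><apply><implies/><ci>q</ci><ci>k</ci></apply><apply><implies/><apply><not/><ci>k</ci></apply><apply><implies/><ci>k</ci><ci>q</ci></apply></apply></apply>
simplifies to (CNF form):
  <apply><and/><ci>k</ci><ci>q</ci></apply>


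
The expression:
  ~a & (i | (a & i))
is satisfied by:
  {i: True, a: False}


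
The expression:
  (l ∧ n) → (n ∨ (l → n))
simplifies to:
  True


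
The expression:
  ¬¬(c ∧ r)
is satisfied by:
  {r: True, c: True}


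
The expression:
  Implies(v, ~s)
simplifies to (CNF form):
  ~s | ~v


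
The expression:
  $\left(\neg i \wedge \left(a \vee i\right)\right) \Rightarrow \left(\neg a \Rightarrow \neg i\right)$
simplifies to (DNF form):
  $\text{True}$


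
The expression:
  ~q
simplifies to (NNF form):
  ~q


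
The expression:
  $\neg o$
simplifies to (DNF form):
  $\neg o$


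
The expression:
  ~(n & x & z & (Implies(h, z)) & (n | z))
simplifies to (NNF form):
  ~n | ~x | ~z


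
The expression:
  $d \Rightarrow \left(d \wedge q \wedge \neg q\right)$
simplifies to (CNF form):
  $\neg d$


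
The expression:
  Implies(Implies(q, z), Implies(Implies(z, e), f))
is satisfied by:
  {q: True, f: True, e: False, z: False}
  {f: True, q: False, e: False, z: False}
  {q: True, z: True, f: True, e: False}
  {z: True, f: True, q: False, e: False}
  {q: True, f: True, e: True, z: False}
  {f: True, e: True, z: False, q: False}
  {q: True, z: True, f: True, e: True}
  {z: True, f: True, e: True, q: False}
  {q: True, z: False, e: False, f: False}
  {q: True, z: True, e: False, f: False}
  {z: True, q: False, e: False, f: False}
  {q: True, e: True, z: False, f: False}


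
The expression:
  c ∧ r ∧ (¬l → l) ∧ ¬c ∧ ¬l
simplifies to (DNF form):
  False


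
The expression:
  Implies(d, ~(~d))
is always true.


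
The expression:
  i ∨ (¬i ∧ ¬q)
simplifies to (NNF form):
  i ∨ ¬q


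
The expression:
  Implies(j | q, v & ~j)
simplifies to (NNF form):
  ~j & (v | ~q)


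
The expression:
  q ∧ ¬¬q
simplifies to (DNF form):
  q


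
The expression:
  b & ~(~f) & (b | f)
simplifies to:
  b & f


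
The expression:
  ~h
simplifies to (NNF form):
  ~h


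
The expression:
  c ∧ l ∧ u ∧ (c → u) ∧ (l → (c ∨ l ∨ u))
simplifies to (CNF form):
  c ∧ l ∧ u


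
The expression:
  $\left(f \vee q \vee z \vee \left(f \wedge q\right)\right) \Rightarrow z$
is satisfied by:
  {z: True, f: False, q: False}
  {z: True, q: True, f: False}
  {z: True, f: True, q: False}
  {z: True, q: True, f: True}
  {q: False, f: False, z: False}


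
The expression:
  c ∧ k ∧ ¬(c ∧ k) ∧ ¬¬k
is never true.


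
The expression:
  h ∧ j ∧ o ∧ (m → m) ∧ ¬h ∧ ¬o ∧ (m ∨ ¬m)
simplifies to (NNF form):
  False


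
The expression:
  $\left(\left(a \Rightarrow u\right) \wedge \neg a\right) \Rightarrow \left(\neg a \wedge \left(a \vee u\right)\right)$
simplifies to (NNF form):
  $a \vee u$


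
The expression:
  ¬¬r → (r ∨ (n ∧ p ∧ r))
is always true.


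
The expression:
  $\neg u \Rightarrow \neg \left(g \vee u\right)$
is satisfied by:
  {u: True, g: False}
  {g: False, u: False}
  {g: True, u: True}


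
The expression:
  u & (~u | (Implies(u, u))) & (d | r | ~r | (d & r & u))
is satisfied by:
  {u: True}


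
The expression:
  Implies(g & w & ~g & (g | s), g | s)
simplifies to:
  True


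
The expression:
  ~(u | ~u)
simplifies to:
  False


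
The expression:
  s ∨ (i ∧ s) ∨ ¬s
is always true.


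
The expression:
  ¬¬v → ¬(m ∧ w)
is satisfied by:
  {w: False, m: False, v: False}
  {v: True, w: False, m: False}
  {m: True, w: False, v: False}
  {v: True, m: True, w: False}
  {w: True, v: False, m: False}
  {v: True, w: True, m: False}
  {m: True, w: True, v: False}


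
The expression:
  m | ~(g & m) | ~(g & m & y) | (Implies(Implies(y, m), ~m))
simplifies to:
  True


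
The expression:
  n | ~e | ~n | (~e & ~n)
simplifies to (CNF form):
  True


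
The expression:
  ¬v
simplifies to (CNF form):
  ¬v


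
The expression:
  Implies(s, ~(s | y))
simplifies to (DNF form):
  ~s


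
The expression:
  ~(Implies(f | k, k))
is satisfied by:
  {f: True, k: False}


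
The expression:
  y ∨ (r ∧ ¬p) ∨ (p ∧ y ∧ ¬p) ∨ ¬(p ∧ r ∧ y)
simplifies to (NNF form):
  True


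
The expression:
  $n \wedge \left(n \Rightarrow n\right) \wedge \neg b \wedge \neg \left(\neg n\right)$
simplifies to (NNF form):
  $n \wedge \neg b$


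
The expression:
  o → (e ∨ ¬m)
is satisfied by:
  {e: True, o: False, m: False}
  {o: False, m: False, e: False}
  {e: True, m: True, o: False}
  {m: True, o: False, e: False}
  {e: True, o: True, m: False}
  {o: True, e: False, m: False}
  {e: True, m: True, o: True}


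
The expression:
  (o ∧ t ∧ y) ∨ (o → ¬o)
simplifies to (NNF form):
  (t ∧ y) ∨ ¬o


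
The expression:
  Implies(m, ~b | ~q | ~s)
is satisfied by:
  {s: False, m: False, q: False, b: False}
  {b: True, s: False, m: False, q: False}
  {q: True, s: False, m: False, b: False}
  {b: True, q: True, s: False, m: False}
  {m: True, b: False, s: False, q: False}
  {b: True, m: True, s: False, q: False}
  {q: True, m: True, b: False, s: False}
  {b: True, q: True, m: True, s: False}
  {s: True, q: False, m: False, b: False}
  {b: True, s: True, q: False, m: False}
  {q: True, s: True, b: False, m: False}
  {b: True, q: True, s: True, m: False}
  {m: True, s: True, q: False, b: False}
  {b: True, m: True, s: True, q: False}
  {q: True, m: True, s: True, b: False}


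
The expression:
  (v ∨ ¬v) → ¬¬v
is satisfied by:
  {v: True}


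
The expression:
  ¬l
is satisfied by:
  {l: False}


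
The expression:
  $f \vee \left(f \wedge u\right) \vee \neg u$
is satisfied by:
  {f: True, u: False}
  {u: False, f: False}
  {u: True, f: True}


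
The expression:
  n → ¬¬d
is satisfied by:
  {d: True, n: False}
  {n: False, d: False}
  {n: True, d: True}


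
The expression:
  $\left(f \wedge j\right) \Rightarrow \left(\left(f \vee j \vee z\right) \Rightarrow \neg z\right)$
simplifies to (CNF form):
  $\neg f \vee \neg j \vee \neg z$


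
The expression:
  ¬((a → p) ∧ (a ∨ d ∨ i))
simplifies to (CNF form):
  (a ∨ ¬d) ∧ (a ∨ ¬i) ∧ (¬a ∨ ¬p)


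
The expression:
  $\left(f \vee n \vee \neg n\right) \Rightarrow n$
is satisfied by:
  {n: True}


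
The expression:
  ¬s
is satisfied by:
  {s: False}


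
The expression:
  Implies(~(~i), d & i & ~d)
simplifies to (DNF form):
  ~i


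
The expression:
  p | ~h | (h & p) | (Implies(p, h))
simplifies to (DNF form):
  True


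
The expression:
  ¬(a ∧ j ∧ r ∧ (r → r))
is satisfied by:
  {a: False, r: False, j: False}
  {j: True, a: False, r: False}
  {r: True, a: False, j: False}
  {j: True, r: True, a: False}
  {a: True, j: False, r: False}
  {j: True, a: True, r: False}
  {r: True, a: True, j: False}


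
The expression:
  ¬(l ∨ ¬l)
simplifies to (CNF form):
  False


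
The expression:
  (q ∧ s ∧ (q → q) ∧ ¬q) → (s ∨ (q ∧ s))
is always true.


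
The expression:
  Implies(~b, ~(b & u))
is always true.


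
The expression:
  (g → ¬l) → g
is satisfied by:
  {g: True}


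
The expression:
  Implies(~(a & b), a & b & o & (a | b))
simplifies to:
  a & b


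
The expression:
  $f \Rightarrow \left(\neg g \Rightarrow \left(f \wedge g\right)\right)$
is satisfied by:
  {g: True, f: False}
  {f: False, g: False}
  {f: True, g: True}


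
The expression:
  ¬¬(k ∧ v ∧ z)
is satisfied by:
  {k: True, z: True, v: True}


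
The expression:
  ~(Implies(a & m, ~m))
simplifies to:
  a & m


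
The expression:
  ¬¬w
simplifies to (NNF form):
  w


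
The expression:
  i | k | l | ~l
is always true.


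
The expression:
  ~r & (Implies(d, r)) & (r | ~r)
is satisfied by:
  {d: False, r: False}


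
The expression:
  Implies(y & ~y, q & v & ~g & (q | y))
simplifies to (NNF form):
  True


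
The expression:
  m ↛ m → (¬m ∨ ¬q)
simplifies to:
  True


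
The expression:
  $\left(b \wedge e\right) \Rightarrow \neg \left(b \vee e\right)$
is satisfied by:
  {e: False, b: False}
  {b: True, e: False}
  {e: True, b: False}


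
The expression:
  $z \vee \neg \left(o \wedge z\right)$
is always true.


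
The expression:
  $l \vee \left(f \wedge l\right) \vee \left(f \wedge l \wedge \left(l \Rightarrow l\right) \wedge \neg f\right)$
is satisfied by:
  {l: True}


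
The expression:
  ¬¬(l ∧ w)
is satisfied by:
  {w: True, l: True}


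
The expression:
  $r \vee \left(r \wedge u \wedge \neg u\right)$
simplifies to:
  $r$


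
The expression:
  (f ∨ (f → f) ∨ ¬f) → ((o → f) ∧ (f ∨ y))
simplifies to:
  f ∨ (y ∧ ¬o)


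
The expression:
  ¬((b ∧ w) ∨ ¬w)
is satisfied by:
  {w: True, b: False}


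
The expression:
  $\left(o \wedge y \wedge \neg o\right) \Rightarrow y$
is always true.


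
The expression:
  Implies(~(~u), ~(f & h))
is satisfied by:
  {h: False, u: False, f: False}
  {f: True, h: False, u: False}
  {u: True, h: False, f: False}
  {f: True, u: True, h: False}
  {h: True, f: False, u: False}
  {f: True, h: True, u: False}
  {u: True, h: True, f: False}


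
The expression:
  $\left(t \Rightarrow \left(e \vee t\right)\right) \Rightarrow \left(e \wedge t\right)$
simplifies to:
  $e \wedge t$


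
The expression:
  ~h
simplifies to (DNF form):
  ~h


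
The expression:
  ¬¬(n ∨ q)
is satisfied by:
  {n: True, q: True}
  {n: True, q: False}
  {q: True, n: False}


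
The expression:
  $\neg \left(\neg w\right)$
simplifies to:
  $w$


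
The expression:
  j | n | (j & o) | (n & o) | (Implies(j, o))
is always true.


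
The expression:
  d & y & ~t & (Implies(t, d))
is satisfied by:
  {d: True, y: True, t: False}


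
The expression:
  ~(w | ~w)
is never true.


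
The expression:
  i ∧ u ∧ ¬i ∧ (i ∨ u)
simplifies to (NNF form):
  False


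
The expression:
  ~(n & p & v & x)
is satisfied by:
  {x: False, v: False, p: False, n: False}
  {n: True, x: False, v: False, p: False}
  {p: True, x: False, v: False, n: False}
  {n: True, p: True, x: False, v: False}
  {v: True, n: False, x: False, p: False}
  {n: True, v: True, x: False, p: False}
  {p: True, v: True, n: False, x: False}
  {n: True, p: True, v: True, x: False}
  {x: True, p: False, v: False, n: False}
  {n: True, x: True, p: False, v: False}
  {p: True, x: True, n: False, v: False}
  {n: True, p: True, x: True, v: False}
  {v: True, x: True, p: False, n: False}
  {n: True, v: True, x: True, p: False}
  {p: True, v: True, x: True, n: False}


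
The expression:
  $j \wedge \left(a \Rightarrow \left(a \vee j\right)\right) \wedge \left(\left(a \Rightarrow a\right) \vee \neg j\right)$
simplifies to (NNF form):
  $j$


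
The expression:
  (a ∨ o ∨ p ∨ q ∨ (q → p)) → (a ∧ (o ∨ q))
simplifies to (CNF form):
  a ∧ (o ∨ q)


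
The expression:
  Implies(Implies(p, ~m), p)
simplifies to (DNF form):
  p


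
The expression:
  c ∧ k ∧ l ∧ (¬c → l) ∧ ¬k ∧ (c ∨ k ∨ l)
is never true.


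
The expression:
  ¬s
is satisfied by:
  {s: False}


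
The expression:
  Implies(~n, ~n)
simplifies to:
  True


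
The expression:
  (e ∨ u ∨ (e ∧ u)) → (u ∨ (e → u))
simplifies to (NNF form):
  u ∨ ¬e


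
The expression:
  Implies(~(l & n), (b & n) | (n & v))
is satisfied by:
  {v: True, b: True, l: True, n: True}
  {v: True, b: True, n: True, l: False}
  {v: True, l: True, n: True, b: False}
  {v: True, n: True, l: False, b: False}
  {b: True, n: True, l: True, v: False}
  {b: True, n: True, l: False, v: False}
  {n: True, l: True, b: False, v: False}


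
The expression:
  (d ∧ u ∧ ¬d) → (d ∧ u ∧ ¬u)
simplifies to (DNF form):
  True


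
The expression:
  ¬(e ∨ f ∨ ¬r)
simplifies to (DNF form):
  r ∧ ¬e ∧ ¬f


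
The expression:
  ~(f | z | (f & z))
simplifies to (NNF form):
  ~f & ~z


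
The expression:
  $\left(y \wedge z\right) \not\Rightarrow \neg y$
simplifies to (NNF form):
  $y \wedge z$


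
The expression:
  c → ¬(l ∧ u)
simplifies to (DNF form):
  ¬c ∨ ¬l ∨ ¬u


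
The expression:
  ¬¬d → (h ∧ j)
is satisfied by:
  {h: True, j: True, d: False}
  {h: True, j: False, d: False}
  {j: True, h: False, d: False}
  {h: False, j: False, d: False}
  {d: True, h: True, j: True}


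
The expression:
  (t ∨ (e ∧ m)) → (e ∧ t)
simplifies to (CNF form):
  (e ∨ ¬t) ∧ (t ∨ ¬t) ∧ (e ∨ ¬e ∨ ¬m) ∧ (e ∨ ¬e ∨ ¬t) ∧ (e ∨ ¬m ∨ ¬t) ∧ (t ∨ ¬e ∨ ¬m) ∧ (t ∨ ¬e ∨ ¬t) ∧ (t ∨ ¬m ∨ ¬t)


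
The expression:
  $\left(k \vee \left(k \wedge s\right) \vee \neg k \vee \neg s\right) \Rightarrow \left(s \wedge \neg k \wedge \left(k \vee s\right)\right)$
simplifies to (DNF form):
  $s \wedge \neg k$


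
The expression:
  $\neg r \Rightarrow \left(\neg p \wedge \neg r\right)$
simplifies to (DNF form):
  $r \vee \neg p$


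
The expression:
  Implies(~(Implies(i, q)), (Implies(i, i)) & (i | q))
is always true.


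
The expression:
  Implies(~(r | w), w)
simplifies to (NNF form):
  r | w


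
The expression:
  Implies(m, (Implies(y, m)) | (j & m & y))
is always true.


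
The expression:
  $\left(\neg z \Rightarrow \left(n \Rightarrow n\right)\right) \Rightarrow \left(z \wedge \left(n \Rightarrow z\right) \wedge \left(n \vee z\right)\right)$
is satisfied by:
  {z: True}


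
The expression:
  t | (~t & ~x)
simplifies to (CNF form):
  t | ~x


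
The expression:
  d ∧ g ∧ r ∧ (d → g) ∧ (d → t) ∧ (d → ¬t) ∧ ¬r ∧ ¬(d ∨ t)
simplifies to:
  False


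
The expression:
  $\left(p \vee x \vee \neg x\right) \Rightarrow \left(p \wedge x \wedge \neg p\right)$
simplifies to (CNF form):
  $\text{False}$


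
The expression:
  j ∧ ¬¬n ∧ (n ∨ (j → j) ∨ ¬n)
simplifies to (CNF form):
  j ∧ n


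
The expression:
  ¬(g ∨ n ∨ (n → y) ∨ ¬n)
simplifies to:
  False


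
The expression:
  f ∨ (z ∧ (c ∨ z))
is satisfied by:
  {z: True, f: True}
  {z: True, f: False}
  {f: True, z: False}


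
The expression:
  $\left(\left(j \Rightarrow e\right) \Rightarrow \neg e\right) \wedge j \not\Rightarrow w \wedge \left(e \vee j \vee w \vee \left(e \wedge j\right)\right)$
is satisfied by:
  {j: True, e: False, w: False}


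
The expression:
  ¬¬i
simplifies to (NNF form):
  i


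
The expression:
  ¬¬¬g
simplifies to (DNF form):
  ¬g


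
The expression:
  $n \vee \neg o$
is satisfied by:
  {n: True, o: False}
  {o: False, n: False}
  {o: True, n: True}


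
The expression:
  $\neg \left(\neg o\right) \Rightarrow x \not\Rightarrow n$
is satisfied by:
  {x: True, n: False, o: False}
  {n: False, o: False, x: False}
  {x: True, n: True, o: False}
  {n: True, x: False, o: False}
  {o: True, x: True, n: False}


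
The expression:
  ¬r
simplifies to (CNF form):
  ¬r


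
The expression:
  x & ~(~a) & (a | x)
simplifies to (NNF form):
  a & x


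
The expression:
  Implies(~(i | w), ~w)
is always true.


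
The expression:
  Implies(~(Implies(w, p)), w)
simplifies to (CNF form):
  True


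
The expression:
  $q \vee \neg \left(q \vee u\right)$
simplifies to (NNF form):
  $q \vee \neg u$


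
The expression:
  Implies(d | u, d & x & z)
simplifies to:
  (d | ~u) & (x | ~d) & (z | ~d)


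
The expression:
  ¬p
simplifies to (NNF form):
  ¬p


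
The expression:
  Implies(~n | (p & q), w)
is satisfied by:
  {w: True, n: True, p: False, q: False}
  {q: True, w: True, n: True, p: False}
  {w: True, p: True, n: True, q: False}
  {q: True, w: True, p: True, n: True}
  {w: True, n: False, p: False, q: False}
  {w: True, q: True, n: False, p: False}
  {w: True, p: True, n: False, q: False}
  {w: True, q: True, p: True, n: False}
  {n: True, q: False, p: False, w: False}
  {q: True, n: True, p: False, w: False}
  {p: True, n: True, q: False, w: False}


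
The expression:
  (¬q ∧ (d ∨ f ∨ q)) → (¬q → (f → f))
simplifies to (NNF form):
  True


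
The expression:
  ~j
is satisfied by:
  {j: False}


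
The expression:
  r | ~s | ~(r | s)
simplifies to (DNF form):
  r | ~s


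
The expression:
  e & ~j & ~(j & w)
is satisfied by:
  {e: True, j: False}


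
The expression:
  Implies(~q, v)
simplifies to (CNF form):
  q | v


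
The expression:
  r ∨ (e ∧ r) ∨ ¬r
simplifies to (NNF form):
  True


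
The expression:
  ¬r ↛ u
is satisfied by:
  {u: True, r: False}
  {r: False, u: False}
  {r: True, u: True}


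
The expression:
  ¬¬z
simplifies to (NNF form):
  z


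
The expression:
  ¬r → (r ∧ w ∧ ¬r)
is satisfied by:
  {r: True}


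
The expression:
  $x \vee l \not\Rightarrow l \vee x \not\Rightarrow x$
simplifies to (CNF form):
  $x$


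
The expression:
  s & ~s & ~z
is never true.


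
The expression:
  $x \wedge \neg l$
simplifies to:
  $x \wedge \neg l$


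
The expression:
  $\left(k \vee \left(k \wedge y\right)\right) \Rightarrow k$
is always true.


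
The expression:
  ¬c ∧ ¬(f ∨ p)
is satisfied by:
  {p: False, f: False, c: False}


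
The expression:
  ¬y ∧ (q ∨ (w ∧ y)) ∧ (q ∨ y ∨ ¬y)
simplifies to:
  q ∧ ¬y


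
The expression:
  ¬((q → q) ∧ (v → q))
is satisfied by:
  {v: True, q: False}


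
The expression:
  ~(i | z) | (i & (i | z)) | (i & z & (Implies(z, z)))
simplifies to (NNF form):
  i | ~z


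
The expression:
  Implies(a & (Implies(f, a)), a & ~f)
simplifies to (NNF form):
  ~a | ~f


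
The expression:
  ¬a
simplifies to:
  ¬a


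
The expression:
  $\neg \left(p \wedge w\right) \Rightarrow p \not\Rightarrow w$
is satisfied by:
  {p: True}


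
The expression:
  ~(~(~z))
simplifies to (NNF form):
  ~z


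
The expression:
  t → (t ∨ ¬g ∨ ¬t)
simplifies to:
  True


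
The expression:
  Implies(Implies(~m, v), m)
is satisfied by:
  {m: True, v: False}
  {v: False, m: False}
  {v: True, m: True}


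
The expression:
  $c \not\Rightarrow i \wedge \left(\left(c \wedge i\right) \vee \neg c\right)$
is never true.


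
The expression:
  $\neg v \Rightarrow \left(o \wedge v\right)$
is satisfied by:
  {v: True}


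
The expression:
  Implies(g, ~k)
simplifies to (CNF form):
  ~g | ~k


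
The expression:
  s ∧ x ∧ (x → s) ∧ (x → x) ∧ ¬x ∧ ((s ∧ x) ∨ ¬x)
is never true.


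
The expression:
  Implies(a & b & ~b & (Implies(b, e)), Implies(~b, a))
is always true.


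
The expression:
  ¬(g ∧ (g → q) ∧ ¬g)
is always true.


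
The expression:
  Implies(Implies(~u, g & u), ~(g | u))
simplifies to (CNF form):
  ~u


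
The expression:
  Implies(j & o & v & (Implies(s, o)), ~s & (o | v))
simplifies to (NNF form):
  ~j | ~o | ~s | ~v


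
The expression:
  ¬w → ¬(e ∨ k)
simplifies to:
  w ∨ (¬e ∧ ¬k)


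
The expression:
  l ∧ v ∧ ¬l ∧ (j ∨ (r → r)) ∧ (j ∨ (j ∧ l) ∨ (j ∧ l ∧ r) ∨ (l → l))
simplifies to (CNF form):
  False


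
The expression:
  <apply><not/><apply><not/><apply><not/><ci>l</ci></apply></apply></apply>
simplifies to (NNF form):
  <apply><not/><ci>l</ci></apply>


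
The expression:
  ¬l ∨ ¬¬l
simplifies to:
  True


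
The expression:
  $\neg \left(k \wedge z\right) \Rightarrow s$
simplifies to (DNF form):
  $s \vee \left(k \wedge z\right)$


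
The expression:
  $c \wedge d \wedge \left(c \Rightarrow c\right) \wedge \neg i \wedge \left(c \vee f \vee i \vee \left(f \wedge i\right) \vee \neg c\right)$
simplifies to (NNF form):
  $c \wedge d \wedge \neg i$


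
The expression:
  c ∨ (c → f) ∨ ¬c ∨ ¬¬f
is always true.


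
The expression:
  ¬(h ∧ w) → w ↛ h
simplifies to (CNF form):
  w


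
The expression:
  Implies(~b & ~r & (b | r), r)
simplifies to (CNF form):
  True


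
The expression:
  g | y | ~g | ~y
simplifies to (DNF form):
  True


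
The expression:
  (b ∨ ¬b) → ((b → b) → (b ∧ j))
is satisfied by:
  {j: True, b: True}


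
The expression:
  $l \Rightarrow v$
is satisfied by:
  {v: True, l: False}
  {l: False, v: False}
  {l: True, v: True}


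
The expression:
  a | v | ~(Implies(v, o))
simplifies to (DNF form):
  a | v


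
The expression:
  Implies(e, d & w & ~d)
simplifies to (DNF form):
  ~e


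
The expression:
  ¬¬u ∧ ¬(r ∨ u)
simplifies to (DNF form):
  False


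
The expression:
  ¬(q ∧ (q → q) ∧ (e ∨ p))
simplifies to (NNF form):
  (¬e ∧ ¬p) ∨ ¬q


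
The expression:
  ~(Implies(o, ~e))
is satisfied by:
  {e: True, o: True}


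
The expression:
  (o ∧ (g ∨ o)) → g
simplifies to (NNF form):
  g ∨ ¬o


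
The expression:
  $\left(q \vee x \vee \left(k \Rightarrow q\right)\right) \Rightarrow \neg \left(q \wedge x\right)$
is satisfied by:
  {q: False, x: False}
  {x: True, q: False}
  {q: True, x: False}


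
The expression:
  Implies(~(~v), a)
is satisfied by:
  {a: True, v: False}
  {v: False, a: False}
  {v: True, a: True}


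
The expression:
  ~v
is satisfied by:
  {v: False}


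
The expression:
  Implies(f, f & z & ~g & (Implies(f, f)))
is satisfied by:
  {z: True, f: False, g: False}
  {z: False, f: False, g: False}
  {g: True, z: True, f: False}
  {g: True, z: False, f: False}
  {f: True, z: True, g: False}


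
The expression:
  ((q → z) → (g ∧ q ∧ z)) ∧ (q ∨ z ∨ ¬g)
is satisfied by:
  {g: True, q: True, z: False}
  {q: True, z: False, g: False}
  {z: True, g: True, q: True}


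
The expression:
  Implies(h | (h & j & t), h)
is always true.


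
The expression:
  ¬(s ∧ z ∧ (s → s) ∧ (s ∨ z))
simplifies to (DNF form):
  ¬s ∨ ¬z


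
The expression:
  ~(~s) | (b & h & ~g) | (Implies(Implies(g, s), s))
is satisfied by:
  {s: True, g: True, h: True, b: True}
  {s: True, g: True, h: True, b: False}
  {s: True, g: True, b: True, h: False}
  {s: True, g: True, b: False, h: False}
  {s: True, h: True, b: True, g: False}
  {s: True, h: True, b: False, g: False}
  {s: True, h: False, b: True, g: False}
  {s: True, h: False, b: False, g: False}
  {g: True, h: True, b: True, s: False}
  {g: True, h: True, b: False, s: False}
  {g: True, b: True, h: False, s: False}
  {g: True, b: False, h: False, s: False}
  {h: True, b: True, g: False, s: False}


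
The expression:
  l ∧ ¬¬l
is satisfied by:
  {l: True}


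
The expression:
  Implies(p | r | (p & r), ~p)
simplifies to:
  ~p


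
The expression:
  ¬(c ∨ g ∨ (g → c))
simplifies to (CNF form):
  False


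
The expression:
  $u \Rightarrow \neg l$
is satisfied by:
  {l: False, u: False}
  {u: True, l: False}
  {l: True, u: False}


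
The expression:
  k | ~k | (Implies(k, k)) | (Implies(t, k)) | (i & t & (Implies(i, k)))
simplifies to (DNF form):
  True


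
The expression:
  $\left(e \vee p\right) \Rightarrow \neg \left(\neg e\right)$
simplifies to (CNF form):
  $e \vee \neg p$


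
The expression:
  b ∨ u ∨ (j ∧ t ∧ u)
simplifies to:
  b ∨ u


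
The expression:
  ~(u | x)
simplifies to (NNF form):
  ~u & ~x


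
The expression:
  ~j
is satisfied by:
  {j: False}


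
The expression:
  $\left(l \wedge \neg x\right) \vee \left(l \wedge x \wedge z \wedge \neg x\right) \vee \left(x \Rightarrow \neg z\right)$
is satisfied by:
  {z: False, x: False}
  {x: True, z: False}
  {z: True, x: False}


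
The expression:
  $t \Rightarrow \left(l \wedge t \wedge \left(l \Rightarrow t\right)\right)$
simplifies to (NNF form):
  $l \vee \neg t$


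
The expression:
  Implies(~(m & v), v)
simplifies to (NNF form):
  v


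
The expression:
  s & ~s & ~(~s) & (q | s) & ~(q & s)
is never true.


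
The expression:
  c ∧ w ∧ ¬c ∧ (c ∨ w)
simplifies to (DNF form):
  False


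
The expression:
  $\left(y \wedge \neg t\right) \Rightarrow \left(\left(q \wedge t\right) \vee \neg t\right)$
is always true.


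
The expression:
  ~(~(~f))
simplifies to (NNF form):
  ~f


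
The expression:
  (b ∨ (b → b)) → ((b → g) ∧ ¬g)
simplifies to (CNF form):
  ¬b ∧ ¬g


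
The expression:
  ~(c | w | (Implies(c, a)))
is never true.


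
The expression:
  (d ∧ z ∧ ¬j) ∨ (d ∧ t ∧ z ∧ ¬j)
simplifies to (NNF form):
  d ∧ z ∧ ¬j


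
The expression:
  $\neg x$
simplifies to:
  $\neg x$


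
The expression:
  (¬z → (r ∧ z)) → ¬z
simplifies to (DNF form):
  ¬z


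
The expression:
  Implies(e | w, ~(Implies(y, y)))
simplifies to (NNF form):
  ~e & ~w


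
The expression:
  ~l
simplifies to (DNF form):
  ~l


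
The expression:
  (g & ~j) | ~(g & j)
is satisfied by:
  {g: False, j: False}
  {j: True, g: False}
  {g: True, j: False}


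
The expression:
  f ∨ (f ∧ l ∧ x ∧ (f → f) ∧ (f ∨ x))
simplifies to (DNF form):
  f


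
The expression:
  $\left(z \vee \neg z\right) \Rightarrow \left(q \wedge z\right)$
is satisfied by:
  {z: True, q: True}


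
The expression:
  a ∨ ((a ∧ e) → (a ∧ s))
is always true.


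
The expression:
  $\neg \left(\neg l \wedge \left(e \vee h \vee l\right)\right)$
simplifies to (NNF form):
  $l \vee \left(\neg e \wedge \neg h\right)$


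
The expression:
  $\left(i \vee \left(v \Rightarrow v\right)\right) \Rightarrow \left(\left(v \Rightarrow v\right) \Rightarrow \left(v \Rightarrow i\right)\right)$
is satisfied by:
  {i: True, v: False}
  {v: False, i: False}
  {v: True, i: True}


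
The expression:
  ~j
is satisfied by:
  {j: False}


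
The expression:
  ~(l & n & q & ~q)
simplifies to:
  True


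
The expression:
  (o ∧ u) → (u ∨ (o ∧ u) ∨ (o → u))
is always true.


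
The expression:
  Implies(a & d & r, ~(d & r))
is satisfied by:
  {d: False, a: False, r: False}
  {r: True, d: False, a: False}
  {a: True, d: False, r: False}
  {r: True, a: True, d: False}
  {d: True, r: False, a: False}
  {r: True, d: True, a: False}
  {a: True, d: True, r: False}


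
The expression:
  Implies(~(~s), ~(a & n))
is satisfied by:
  {s: False, n: False, a: False}
  {a: True, s: False, n: False}
  {n: True, s: False, a: False}
  {a: True, n: True, s: False}
  {s: True, a: False, n: False}
  {a: True, s: True, n: False}
  {n: True, s: True, a: False}


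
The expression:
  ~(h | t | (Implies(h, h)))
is never true.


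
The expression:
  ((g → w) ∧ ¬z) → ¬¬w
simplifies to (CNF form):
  g ∨ w ∨ z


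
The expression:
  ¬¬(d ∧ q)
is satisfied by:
  {d: True, q: True}


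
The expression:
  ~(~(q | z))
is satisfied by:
  {q: True, z: True}
  {q: True, z: False}
  {z: True, q: False}


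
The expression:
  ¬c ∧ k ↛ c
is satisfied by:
  {k: True, c: False}


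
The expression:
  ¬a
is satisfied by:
  {a: False}


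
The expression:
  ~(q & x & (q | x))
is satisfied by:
  {q: False, x: False}
  {x: True, q: False}
  {q: True, x: False}


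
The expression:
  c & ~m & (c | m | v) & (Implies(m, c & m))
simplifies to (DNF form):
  c & ~m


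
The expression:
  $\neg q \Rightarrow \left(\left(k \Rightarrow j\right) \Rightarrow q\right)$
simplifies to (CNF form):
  $\left(k \vee q\right) \wedge \left(q \vee \neg j\right)$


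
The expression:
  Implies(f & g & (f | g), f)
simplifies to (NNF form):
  True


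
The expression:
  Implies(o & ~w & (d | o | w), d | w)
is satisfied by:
  {d: True, w: True, o: False}
  {d: True, w: False, o: False}
  {w: True, d: False, o: False}
  {d: False, w: False, o: False}
  {d: True, o: True, w: True}
  {d: True, o: True, w: False}
  {o: True, w: True, d: False}


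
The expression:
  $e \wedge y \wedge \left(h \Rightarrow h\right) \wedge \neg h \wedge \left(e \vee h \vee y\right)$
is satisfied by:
  {e: True, y: True, h: False}


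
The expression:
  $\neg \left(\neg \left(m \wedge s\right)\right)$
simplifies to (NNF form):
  $m \wedge s$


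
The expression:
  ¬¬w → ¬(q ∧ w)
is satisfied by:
  {w: False, q: False}
  {q: True, w: False}
  {w: True, q: False}


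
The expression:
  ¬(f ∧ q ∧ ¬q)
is always true.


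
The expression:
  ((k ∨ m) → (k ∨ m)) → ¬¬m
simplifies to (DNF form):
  m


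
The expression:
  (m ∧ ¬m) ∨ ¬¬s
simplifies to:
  s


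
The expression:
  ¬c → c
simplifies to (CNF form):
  c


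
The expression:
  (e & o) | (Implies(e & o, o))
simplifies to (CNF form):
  True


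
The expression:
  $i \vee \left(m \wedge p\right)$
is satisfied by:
  {i: True, m: True, p: True}
  {i: True, m: True, p: False}
  {i: True, p: True, m: False}
  {i: True, p: False, m: False}
  {m: True, p: True, i: False}


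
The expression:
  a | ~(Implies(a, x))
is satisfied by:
  {a: True}


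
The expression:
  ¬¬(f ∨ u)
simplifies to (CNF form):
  f ∨ u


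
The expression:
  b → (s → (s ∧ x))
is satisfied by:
  {x: True, s: False, b: False}
  {s: False, b: False, x: False}
  {x: True, b: True, s: False}
  {b: True, s: False, x: False}
  {x: True, s: True, b: False}
  {s: True, x: False, b: False}
  {x: True, b: True, s: True}


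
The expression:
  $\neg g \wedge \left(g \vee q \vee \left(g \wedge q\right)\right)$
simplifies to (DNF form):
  $q \wedge \neg g$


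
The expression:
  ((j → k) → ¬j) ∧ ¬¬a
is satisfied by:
  {a: True, k: False, j: False}
  {a: True, j: True, k: False}
  {a: True, k: True, j: False}


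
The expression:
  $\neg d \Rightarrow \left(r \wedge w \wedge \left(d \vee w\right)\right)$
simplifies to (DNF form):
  $d \vee \left(r \wedge w\right)$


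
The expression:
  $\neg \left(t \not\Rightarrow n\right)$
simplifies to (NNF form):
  $n \vee \neg t$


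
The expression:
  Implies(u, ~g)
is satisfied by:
  {g: False, u: False}
  {u: True, g: False}
  {g: True, u: False}


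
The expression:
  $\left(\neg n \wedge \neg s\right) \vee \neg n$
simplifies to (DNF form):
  $\neg n$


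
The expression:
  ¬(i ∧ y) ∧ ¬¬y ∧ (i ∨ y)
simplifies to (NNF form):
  y ∧ ¬i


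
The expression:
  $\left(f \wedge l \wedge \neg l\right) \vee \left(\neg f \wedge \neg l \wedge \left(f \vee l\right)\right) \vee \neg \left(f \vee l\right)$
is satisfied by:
  {l: False, f: False}


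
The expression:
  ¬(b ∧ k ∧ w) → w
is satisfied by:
  {w: True}


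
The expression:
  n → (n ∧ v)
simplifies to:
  v ∨ ¬n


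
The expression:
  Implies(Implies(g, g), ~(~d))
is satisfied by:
  {d: True}


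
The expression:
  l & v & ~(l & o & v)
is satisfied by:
  {v: True, l: True, o: False}


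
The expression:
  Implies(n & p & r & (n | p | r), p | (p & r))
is always true.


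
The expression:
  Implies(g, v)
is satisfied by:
  {v: True, g: False}
  {g: False, v: False}
  {g: True, v: True}


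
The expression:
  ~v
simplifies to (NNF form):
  ~v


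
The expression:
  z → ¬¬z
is always true.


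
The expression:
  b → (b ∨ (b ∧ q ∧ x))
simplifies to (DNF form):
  True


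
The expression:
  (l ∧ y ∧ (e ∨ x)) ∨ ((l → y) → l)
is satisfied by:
  {l: True}


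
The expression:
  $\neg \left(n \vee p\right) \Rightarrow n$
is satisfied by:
  {n: True, p: True}
  {n: True, p: False}
  {p: True, n: False}


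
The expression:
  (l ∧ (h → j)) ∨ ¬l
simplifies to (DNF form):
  j ∨ ¬h ∨ ¬l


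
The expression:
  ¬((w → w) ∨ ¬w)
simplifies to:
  False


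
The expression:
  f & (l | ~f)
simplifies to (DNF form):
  f & l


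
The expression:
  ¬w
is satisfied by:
  {w: False}


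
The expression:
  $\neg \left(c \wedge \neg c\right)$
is always true.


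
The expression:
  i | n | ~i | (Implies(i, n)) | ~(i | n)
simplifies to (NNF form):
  True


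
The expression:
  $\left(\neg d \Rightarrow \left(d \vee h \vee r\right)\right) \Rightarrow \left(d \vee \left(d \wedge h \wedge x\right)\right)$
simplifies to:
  $d \vee \left(\neg h \wedge \neg r\right)$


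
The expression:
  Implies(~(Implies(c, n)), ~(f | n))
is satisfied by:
  {n: True, c: False, f: False}
  {c: False, f: False, n: False}
  {f: True, n: True, c: False}
  {f: True, c: False, n: False}
  {n: True, c: True, f: False}
  {c: True, n: False, f: False}
  {f: True, c: True, n: True}


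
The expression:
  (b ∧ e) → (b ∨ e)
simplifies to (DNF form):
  True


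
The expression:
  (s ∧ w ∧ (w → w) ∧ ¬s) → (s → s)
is always true.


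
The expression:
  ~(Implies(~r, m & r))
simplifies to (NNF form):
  ~r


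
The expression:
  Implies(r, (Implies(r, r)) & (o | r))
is always true.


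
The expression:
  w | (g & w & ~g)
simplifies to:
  w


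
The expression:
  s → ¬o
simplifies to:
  ¬o ∨ ¬s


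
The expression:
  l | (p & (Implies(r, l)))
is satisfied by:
  {l: True, p: True, r: False}
  {l: True, p: False, r: False}
  {r: True, l: True, p: True}
  {r: True, l: True, p: False}
  {p: True, r: False, l: False}
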